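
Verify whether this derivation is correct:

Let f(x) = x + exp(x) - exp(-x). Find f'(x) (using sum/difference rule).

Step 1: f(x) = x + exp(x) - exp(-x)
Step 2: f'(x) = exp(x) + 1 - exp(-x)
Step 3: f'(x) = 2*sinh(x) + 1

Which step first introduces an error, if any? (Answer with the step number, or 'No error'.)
Step 2

Step 2 is incorrect due to a sign flip.
The step shows: exp(x) + 1 - exp(-x)
The correct value should be: exp(x) + 1 + exp(-x)

Explanation: The sign of one term was flipped: the term exp(-x) was incorrectly written as -exp(-x)
The later steps are derived from this incorrect expression, so the error originates in Step 2.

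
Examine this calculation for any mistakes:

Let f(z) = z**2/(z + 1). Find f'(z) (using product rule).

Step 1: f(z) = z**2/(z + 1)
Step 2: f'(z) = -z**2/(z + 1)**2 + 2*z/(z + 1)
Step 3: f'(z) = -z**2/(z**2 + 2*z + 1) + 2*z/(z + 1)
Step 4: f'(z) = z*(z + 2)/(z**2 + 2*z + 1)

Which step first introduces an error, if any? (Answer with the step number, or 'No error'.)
No error

All steps in this derivation are correct.
The final answer f'(z) = z*(z + 2)/(z**2 + 2*z + 1) is valid.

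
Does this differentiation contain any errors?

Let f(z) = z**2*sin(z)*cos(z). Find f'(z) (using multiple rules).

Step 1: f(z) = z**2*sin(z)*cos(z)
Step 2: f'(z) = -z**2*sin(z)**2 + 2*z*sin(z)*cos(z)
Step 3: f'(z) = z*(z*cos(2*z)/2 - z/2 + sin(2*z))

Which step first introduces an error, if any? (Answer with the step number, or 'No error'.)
Step 2

Step 2 is incorrect due to a dropped term.
The step shows: -z**2*sin(z)**2 + 2*z*sin(z)*cos(z)
The correct value should be: -z**2*sin(z)**2 + z**2*cos(z)**2 + 2*z*sin(z)*cos(z)

Explanation: A term was dropped: the term z**2*cos(z)**2 was incorrectly omitted
The later steps are derived from this incorrect expression, so the error originates in Step 2.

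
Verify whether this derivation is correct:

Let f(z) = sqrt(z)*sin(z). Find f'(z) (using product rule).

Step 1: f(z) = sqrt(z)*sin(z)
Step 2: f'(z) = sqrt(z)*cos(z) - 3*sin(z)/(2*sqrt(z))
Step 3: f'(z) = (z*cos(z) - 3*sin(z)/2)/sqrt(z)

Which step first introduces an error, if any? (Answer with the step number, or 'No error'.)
Step 2

Step 2 is incorrect due to a wrong coefficient.
The step shows: sqrt(z)*cos(z) - 3*sin(z)/(2*sqrt(z))
The correct value should be: sqrt(z)*cos(z) + sin(z)/(2*sqrt(z))

Explanation: The coefficient 1/2 was incorrectly written as -3/2: the term sin(z)/(2*sqrt(z)) was incorrectly written as -3*sin(z)/(2*sqrt(z))
The later steps are derived from this incorrect expression, so the error originates in Step 2.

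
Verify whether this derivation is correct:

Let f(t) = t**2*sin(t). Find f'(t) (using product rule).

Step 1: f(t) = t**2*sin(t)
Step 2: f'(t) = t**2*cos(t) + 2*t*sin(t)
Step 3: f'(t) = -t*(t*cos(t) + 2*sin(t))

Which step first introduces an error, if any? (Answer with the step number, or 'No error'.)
Step 3

Step 3 is incorrect due to a sign flip.
The step shows: -t*(t*cos(t) + 2*sin(t))
The correct value should be: t*(t*cos(t) + 2*sin(t))

Explanation: The sign of the whole expression was flipped: the term t*(t*cos(t) + 2*sin(t)) was incorrectly written as -t*(t*cos(t) + 2*sin(t))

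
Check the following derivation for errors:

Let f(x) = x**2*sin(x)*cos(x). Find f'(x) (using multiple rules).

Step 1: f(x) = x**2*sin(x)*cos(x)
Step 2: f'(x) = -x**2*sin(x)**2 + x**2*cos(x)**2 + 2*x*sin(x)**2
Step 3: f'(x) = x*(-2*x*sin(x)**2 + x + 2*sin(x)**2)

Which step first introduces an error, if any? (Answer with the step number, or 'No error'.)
Step 2

Step 2 is incorrect due to a wrong trig function.
The step shows: -x**2*sin(x)**2 + x**2*cos(x)**2 + 2*x*sin(x)**2
The correct value should be: -x**2*sin(x)**2 + x**2*cos(x)**2 + 2*x*sin(x)*cos(x)

Explanation: cos(x) was incorrectly written as sin(x): the term 2*x*sin(x)*cos(x) was incorrectly written as 2*x*sin(x)**2
The later steps are derived from this incorrect expression, so the error originates in Step 2.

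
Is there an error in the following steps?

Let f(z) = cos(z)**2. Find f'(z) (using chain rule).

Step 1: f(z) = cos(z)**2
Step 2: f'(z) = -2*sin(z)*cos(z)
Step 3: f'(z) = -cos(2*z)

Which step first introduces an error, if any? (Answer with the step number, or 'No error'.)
Step 3

Step 3 is incorrect due to a wrong trig function.
The step shows: -cos(2*z)
The correct value should be: -sin(2*z)

Explanation: sin(2*z) was incorrectly written as cos(2*z): the term -sin(2*z) was incorrectly written as -cos(2*z)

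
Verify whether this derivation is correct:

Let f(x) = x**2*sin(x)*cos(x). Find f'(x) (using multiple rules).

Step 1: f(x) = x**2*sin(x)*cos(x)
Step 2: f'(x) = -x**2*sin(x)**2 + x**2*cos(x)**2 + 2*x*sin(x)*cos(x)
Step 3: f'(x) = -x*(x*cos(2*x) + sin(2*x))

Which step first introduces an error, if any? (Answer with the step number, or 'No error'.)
Step 3

Step 3 is incorrect due to a sign flip.
The step shows: -x*(x*cos(2*x) + sin(2*x))
The correct value should be: x*(x*cos(2*x) + sin(2*x))

Explanation: The sign of the whole expression was flipped: the term x*(x*cos(2*x) + sin(2*x)) was incorrectly written as -x*(x*cos(2*x) + sin(2*x))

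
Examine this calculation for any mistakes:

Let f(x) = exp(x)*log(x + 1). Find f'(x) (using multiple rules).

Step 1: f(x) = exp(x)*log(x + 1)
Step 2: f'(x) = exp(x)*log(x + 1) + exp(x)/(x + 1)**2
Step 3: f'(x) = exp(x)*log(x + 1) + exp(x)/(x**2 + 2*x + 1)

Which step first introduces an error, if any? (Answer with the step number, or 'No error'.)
Step 2

Step 2 is incorrect due to a wrong exponent.
The step shows: exp(x)*log(x + 1) + exp(x)/(x + 1)**2
The correct value should be: exp(x)*log(x + 1) + exp(x)/(x + 1)

Explanation: The exponent -1 on x + 1 was incorrectly written as -2: the term exp(x)/(x + 1) was incorrectly written as exp(x)/(x + 1)**2
The later steps are derived from this incorrect expression, so the error originates in Step 2.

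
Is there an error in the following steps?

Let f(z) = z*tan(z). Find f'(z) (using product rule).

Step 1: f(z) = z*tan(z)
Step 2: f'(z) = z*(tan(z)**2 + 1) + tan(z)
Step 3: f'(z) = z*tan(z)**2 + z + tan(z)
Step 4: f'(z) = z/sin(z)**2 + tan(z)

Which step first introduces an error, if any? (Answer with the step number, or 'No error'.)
Step 4

Step 4 is incorrect due to a wrong trig function.
The step shows: z/sin(z)**2 + tan(z)
The correct value should be: z/cos(z)**2 + tan(z)

Explanation: cos(z) was incorrectly written as sin(z): the term z/cos(z)**2 was incorrectly written as z/sin(z)**2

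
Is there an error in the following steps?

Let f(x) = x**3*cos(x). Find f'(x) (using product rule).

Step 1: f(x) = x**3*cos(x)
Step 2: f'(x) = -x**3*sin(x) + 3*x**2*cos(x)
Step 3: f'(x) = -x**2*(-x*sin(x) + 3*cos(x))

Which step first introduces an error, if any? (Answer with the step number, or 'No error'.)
Step 3

Step 3 is incorrect due to a sign flip.
The step shows: -x**2*(-x*sin(x) + 3*cos(x))
The correct value should be: x**2*(-x*sin(x) + 3*cos(x))

Explanation: The sign of the whole expression was flipped: the term x**2*(-x*sin(x) + 3*cos(x)) was incorrectly written as -x**2*(-x*sin(x) + 3*cos(x))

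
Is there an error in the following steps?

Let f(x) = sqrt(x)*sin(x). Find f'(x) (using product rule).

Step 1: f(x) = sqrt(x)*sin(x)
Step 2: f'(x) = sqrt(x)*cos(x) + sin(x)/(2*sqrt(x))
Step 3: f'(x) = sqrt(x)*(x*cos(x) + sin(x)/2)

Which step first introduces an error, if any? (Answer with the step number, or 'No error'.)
Step 3

Step 3 is incorrect due to a wrong exponent.
The step shows: sqrt(x)*(x*cos(x) + sin(x)/2)
The correct value should be: (x*cos(x) + sin(x)/2)/sqrt(x)

Explanation: The exponent -1/2 on x was incorrectly written as 1/2: the term (x*cos(x) + sin(x)/2)/sqrt(x) was incorrectly written as sqrt(x)*(x*cos(x) + sin(x)/2)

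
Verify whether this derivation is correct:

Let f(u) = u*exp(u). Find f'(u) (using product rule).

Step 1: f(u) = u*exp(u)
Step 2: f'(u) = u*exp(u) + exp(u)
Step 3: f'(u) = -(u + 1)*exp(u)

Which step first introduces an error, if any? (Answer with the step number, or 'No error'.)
Step 3

Step 3 is incorrect due to a sign flip.
The step shows: -(u + 1)*exp(u)
The correct value should be: (u + 1)*exp(u)

Explanation: The sign of the whole expression was flipped: the term (u + 1)*exp(u) was incorrectly written as -(u + 1)*exp(u)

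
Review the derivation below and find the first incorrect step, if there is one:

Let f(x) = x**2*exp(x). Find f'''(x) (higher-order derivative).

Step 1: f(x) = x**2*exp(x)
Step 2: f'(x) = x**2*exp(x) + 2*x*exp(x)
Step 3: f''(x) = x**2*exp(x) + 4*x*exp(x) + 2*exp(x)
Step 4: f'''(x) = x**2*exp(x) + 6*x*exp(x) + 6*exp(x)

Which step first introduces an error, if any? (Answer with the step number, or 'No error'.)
No error

All steps in this derivation are correct.
The final answer f'''(x) = x**2*exp(x) + 6*x*exp(x) + 6*exp(x) is valid.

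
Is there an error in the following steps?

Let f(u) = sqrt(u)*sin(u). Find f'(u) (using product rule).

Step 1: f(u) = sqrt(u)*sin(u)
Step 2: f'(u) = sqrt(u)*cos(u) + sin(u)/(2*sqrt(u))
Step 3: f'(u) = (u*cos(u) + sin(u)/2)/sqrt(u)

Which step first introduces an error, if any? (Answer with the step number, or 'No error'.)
No error

All steps in this derivation are correct.
The final answer f'(u) = (u*cos(u) + sin(u)/2)/sqrt(u) is valid.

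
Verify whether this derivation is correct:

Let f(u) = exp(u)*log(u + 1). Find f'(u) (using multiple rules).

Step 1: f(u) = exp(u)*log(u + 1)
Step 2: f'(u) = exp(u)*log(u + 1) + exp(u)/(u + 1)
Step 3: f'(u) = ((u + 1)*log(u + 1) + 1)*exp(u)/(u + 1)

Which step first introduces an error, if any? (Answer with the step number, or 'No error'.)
No error

All steps in this derivation are correct.
The final answer f'(u) = ((u + 1)*log(u + 1) + 1)*exp(u)/(u + 1) is valid.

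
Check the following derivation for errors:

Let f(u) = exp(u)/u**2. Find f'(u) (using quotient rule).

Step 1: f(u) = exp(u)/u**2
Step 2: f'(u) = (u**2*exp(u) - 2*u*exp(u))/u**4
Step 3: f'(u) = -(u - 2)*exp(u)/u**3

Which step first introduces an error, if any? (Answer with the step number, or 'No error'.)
Step 3

Step 3 is incorrect due to a sign flip.
The step shows: -(u - 2)*exp(u)/u**3
The correct value should be: (u - 2)*exp(u)/u**3

Explanation: The sign of the whole expression was flipped: the term (u - 2)*exp(u)/u**3 was incorrectly written as -(u - 2)*exp(u)/u**3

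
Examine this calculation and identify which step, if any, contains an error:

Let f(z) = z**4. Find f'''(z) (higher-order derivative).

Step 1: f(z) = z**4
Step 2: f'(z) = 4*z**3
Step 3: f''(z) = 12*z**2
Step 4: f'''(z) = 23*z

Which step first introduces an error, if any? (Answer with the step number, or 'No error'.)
Step 4

Step 4 is incorrect due to a wrong coefficient.
The step shows: 23*z
The correct value should be: 24*z

Explanation: The coefficient 24 was incorrectly written as 23: the term 24*z was incorrectly written as 23*z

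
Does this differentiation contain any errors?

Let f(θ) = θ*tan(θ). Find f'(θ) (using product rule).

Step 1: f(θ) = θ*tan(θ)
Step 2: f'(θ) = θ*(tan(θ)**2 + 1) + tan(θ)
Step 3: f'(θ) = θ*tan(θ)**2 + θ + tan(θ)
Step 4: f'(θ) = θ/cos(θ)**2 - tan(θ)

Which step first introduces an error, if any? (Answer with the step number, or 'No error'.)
Step 4

Step 4 is incorrect due to a sign flip.
The step shows: θ/cos(θ)**2 - tan(θ)
The correct value should be: θ/cos(θ)**2 + tan(θ)

Explanation: The sign of one term was flipped: the term tan(θ) was incorrectly written as -tan(θ)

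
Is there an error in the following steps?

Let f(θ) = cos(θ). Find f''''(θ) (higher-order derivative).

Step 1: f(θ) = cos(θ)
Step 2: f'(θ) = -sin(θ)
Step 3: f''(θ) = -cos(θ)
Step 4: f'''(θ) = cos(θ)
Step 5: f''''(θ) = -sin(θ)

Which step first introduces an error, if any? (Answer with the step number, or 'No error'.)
Step 4

Step 4 is incorrect due to a wrong trig function.
The step shows: cos(θ)
The correct value should be: sin(θ)

Explanation: sin(θ) was incorrectly written as cos(θ): the term sin(θ) was incorrectly written as cos(θ)
The later steps are derived from this incorrect expression, so the error originates in Step 4.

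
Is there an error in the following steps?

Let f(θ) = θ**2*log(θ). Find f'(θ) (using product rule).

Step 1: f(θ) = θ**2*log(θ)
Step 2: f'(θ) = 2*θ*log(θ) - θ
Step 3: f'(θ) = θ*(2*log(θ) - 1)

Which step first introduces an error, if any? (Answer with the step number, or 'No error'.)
Step 2

Step 2 is incorrect due to a sign flip.
The step shows: 2*θ*log(θ) - θ
The correct value should be: 2*θ*log(θ) + θ

Explanation: The sign of one term was flipped: the term θ was incorrectly written as -θ
The later steps are derived from this incorrect expression, so the error originates in Step 2.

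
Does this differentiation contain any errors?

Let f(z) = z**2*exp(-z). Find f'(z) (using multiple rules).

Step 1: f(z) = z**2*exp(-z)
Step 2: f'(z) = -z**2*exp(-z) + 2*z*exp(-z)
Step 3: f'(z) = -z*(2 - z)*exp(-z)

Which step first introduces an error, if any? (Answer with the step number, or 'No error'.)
Step 3

Step 3 is incorrect due to a sign flip.
The step shows: -z*(2 - z)*exp(-z)
The correct value should be: z*(2 - z)*exp(-z)

Explanation: The sign of the whole expression was flipped: the term z*(2 - z)*exp(-z) was incorrectly written as -z*(2 - z)*exp(-z)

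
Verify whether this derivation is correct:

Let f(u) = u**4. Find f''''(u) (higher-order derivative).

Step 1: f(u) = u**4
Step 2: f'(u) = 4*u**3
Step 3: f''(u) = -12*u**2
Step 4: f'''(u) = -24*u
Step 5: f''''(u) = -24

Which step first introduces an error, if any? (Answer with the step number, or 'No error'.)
Step 3

Step 3 is incorrect due to a sign flip.
The step shows: -12*u**2
The correct value should be: 12*u**2

Explanation: The sign of the whole expression was flipped: the term 12*u**2 was incorrectly written as -12*u**2
The later steps are derived from this incorrect expression, so the error originates in Step 3.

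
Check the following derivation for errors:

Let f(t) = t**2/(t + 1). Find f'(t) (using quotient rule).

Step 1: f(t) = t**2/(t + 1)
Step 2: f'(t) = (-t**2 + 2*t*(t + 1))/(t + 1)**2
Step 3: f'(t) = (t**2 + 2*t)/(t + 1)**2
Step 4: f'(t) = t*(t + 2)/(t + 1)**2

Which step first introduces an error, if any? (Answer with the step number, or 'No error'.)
No error

All steps in this derivation are correct.
The final answer f'(t) = t*(t + 2)/(t + 1)**2 is valid.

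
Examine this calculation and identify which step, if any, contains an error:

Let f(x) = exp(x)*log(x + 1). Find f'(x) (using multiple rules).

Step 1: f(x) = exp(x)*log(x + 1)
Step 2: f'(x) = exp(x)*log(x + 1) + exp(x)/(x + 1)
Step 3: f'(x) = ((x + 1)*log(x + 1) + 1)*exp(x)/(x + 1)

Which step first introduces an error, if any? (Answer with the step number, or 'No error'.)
No error

All steps in this derivation are correct.
The final answer f'(x) = ((x + 1)*log(x + 1) + 1)*exp(x)/(x + 1) is valid.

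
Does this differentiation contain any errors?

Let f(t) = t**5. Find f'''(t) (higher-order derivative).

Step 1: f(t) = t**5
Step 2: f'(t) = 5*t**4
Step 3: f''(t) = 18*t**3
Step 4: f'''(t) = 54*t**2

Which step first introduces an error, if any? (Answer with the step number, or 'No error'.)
Step 3

Step 3 is incorrect due to a wrong coefficient.
The step shows: 18*t**3
The correct value should be: 20*t**3

Explanation: The coefficient 20 was incorrectly written as 18: the term 20*t**3 was incorrectly written as 18*t**3
The later steps are derived from this incorrect expression, so the error originates in Step 3.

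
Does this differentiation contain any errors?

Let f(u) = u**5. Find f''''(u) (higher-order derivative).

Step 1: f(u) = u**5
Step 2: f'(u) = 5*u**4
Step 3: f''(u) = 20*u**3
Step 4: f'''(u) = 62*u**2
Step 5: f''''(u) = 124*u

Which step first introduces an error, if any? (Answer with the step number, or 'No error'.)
Step 4

Step 4 is incorrect due to a wrong coefficient.
The step shows: 62*u**2
The correct value should be: 60*u**2

Explanation: The coefficient 60 was incorrectly written as 62: the term 60*u**2 was incorrectly written as 62*u**2
The later steps are derived from this incorrect expression, so the error originates in Step 4.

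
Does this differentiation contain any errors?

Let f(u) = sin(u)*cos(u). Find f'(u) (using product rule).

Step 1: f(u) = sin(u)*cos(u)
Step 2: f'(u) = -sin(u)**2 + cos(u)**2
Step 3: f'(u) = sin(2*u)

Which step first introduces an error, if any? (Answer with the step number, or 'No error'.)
Step 3

Step 3 is incorrect due to a wrong trig function.
The step shows: sin(2*u)
The correct value should be: cos(2*u)

Explanation: cos(2*u) was incorrectly written as sin(2*u): the term cos(2*u) was incorrectly written as sin(2*u)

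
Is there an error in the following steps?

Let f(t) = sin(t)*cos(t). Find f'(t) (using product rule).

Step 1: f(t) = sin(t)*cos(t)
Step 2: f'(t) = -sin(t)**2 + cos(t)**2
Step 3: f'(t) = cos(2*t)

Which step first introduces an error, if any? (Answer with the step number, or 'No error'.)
No error

All steps in this derivation are correct.
The final answer f'(t) = cos(2*t) is valid.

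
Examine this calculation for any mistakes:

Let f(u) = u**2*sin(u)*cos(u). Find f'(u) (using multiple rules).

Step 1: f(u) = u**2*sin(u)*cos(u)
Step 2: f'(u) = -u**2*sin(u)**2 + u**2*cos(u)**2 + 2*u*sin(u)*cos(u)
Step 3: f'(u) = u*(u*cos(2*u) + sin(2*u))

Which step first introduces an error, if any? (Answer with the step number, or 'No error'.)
No error

All steps in this derivation are correct.
The final answer f'(u) = u*(u*cos(2*u) + sin(2*u)) is valid.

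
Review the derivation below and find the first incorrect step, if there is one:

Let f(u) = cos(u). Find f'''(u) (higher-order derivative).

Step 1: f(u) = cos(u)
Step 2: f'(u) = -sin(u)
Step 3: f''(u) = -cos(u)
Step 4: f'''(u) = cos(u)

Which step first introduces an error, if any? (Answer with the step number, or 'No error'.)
Step 4

Step 4 is incorrect due to a wrong trig function.
The step shows: cos(u)
The correct value should be: sin(u)

Explanation: sin(u) was incorrectly written as cos(u): the term sin(u) was incorrectly written as cos(u)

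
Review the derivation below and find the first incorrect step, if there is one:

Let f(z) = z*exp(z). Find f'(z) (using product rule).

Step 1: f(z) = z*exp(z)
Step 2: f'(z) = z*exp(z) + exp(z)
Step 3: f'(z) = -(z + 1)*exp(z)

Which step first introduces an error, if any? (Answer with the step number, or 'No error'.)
Step 3

Step 3 is incorrect due to a sign flip.
The step shows: -(z + 1)*exp(z)
The correct value should be: (z + 1)*exp(z)

Explanation: The sign of the whole expression was flipped: the term (z + 1)*exp(z) was incorrectly written as -(z + 1)*exp(z)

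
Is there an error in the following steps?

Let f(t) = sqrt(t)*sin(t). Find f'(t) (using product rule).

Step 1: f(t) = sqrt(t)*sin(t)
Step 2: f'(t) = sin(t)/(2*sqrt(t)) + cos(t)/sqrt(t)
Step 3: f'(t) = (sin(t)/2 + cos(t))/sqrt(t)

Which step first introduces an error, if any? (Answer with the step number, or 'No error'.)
Step 2

Step 2 is incorrect due to a wrong exponent.
The step shows: sin(t)/(2*sqrt(t)) + cos(t)/sqrt(t)
The correct value should be: sqrt(t)*cos(t) + sin(t)/(2*sqrt(t))

Explanation: The exponent 1/2 on t was incorrectly written as -1/2: the term sqrt(t)*cos(t) was incorrectly written as cos(t)/sqrt(t)
The later steps are derived from this incorrect expression, so the error originates in Step 2.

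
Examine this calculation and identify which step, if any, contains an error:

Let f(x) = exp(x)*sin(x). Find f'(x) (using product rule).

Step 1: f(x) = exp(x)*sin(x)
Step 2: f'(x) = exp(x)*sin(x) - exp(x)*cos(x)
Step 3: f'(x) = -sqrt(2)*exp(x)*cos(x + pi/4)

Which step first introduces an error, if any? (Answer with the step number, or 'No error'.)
Step 2

Step 2 is incorrect due to a sign flip.
The step shows: exp(x)*sin(x) - exp(x)*cos(x)
The correct value should be: exp(x)*sin(x) + exp(x)*cos(x)

Explanation: The sign of one term was flipped: the term exp(x)*cos(x) was incorrectly written as -exp(x)*cos(x)
The later steps are derived from this incorrect expression, so the error originates in Step 2.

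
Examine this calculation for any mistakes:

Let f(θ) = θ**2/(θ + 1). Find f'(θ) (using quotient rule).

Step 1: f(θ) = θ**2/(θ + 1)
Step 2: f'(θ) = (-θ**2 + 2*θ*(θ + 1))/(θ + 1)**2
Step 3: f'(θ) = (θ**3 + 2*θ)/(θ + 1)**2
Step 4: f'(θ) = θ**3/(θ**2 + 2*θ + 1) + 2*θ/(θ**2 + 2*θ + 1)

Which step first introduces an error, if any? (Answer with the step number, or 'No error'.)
Step 3

Step 3 is incorrect due to a wrong exponent.
The step shows: (θ**3 + 2*θ)/(θ + 1)**2
The correct value should be: (θ**2 + 2*θ)/(θ + 1)**2

Explanation: The exponent 2 on θ was incorrectly written as 3: the term (θ**2 + 2*θ)/(θ + 1)**2 was incorrectly written as (θ**3 + 2*θ)/(θ + 1)**2
The later steps are derived from this incorrect expression, so the error originates in Step 3.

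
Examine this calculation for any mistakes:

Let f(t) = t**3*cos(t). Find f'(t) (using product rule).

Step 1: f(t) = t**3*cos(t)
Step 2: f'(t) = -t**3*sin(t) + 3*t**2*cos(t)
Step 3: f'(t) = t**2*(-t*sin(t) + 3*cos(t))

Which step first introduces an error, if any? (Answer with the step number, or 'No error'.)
No error

All steps in this derivation are correct.
The final answer f'(t) = t**2*(-t*sin(t) + 3*cos(t)) is valid.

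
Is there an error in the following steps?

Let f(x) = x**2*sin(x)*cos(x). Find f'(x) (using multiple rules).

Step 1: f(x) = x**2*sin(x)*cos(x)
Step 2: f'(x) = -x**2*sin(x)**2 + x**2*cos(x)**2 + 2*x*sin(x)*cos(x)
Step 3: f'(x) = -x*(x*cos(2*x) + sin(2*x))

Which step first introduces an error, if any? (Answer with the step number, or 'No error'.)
Step 3

Step 3 is incorrect due to a sign flip.
The step shows: -x*(x*cos(2*x) + sin(2*x))
The correct value should be: x*(x*cos(2*x) + sin(2*x))

Explanation: The sign of the whole expression was flipped: the term x*(x*cos(2*x) + sin(2*x)) was incorrectly written as -x*(x*cos(2*x) + sin(2*x))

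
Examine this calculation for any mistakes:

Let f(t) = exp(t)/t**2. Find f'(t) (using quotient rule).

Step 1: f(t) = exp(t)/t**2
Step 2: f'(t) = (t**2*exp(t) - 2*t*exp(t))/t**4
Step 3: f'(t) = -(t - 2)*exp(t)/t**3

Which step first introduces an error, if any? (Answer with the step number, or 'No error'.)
Step 3

Step 3 is incorrect due to a sign flip.
The step shows: -(t - 2)*exp(t)/t**3
The correct value should be: (t - 2)*exp(t)/t**3

Explanation: The sign of the whole expression was flipped: the term (t - 2)*exp(t)/t**3 was incorrectly written as -(t - 2)*exp(t)/t**3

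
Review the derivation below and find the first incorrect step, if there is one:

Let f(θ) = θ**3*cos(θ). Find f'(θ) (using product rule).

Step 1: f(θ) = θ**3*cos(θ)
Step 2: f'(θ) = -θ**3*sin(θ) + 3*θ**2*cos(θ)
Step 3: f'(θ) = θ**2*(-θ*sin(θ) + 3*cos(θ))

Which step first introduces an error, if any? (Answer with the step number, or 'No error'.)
No error

All steps in this derivation are correct.
The final answer f'(θ) = θ**2*(-θ*sin(θ) + 3*cos(θ)) is valid.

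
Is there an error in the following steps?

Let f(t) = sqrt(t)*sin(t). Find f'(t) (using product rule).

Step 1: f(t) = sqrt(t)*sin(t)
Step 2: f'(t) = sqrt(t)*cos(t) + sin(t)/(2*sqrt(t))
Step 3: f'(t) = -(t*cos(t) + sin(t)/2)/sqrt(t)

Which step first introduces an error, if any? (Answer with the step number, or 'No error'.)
Step 3

Step 3 is incorrect due to a sign flip.
The step shows: -(t*cos(t) + sin(t)/2)/sqrt(t)
The correct value should be: (t*cos(t) + sin(t)/2)/sqrt(t)

Explanation: The sign of the whole expression was flipped: the term (t*cos(t) + sin(t)/2)/sqrt(t) was incorrectly written as -(t*cos(t) + sin(t)/2)/sqrt(t)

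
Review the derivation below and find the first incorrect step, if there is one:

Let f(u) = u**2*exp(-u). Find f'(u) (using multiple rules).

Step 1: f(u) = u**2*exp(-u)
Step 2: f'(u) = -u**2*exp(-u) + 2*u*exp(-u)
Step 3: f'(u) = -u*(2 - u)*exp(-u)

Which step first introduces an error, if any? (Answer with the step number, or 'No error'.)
Step 3

Step 3 is incorrect due to a sign flip.
The step shows: -u*(2 - u)*exp(-u)
The correct value should be: u*(2 - u)*exp(-u)

Explanation: The sign of the whole expression was flipped: the term u*(2 - u)*exp(-u) was incorrectly written as -u*(2 - u)*exp(-u)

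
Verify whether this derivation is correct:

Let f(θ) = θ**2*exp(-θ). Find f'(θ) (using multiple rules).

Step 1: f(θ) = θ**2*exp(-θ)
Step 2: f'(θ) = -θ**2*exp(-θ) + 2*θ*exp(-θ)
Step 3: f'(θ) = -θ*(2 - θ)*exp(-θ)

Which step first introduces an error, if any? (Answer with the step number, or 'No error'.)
Step 3

Step 3 is incorrect due to a sign flip.
The step shows: -θ*(2 - θ)*exp(-θ)
The correct value should be: θ*(2 - θ)*exp(-θ)

Explanation: The sign of the whole expression was flipped: the term θ*(2 - θ)*exp(-θ) was incorrectly written as -θ*(2 - θ)*exp(-θ)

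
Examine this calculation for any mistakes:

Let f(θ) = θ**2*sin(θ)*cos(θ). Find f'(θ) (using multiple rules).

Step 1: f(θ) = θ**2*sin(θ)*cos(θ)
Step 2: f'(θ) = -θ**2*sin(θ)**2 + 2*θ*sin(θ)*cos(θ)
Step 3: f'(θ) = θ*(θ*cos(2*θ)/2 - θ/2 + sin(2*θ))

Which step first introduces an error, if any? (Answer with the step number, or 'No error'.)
Step 2

Step 2 is incorrect due to a dropped term.
The step shows: -θ**2*sin(θ)**2 + 2*θ*sin(θ)*cos(θ)
The correct value should be: -θ**2*sin(θ)**2 + θ**2*cos(θ)**2 + 2*θ*sin(θ)*cos(θ)

Explanation: A term was dropped: the term θ**2*cos(θ)**2 was incorrectly omitted
The later steps are derived from this incorrect expression, so the error originates in Step 2.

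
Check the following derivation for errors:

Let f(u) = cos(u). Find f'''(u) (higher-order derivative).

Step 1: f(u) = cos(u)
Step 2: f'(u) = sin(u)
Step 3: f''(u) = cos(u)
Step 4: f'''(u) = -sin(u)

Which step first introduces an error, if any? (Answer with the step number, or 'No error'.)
Step 2

Step 2 is incorrect due to a sign flip.
The step shows: sin(u)
The correct value should be: -sin(u)

Explanation: The sign of the whole expression was flipped: the term -sin(u) was incorrectly written as sin(u)
The later steps are derived from this incorrect expression, so the error originates in Step 2.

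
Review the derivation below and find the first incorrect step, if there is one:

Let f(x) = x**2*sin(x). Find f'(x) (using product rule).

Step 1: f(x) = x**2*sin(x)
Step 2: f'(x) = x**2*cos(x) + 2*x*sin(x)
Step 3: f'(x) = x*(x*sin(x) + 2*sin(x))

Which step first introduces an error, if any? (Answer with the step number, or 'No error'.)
Step 3

Step 3 is incorrect due to a wrong trig function.
The step shows: x*(x*sin(x) + 2*sin(x))
The correct value should be: x*(x*cos(x) + 2*sin(x))

Explanation: cos(x) was incorrectly written as sin(x): the term x*(x*cos(x) + 2*sin(x)) was incorrectly written as x*(x*sin(x) + 2*sin(x))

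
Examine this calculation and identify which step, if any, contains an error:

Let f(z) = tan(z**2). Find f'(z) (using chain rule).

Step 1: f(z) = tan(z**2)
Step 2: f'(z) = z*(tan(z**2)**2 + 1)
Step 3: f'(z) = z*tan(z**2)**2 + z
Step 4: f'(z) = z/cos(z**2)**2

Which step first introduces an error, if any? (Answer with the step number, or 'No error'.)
Step 2

Step 2 is incorrect due to a wrong coefficient.
The step shows: z*(tan(z**2)**2 + 1)
The correct value should be: 2*z*(tan(z**2)**2 + 1)

Explanation: The coefficient 2 was incorrectly written as 1: the term 2*z*(tan(z**2)**2 + 1) was incorrectly written as z*(tan(z**2)**2 + 1)
The later steps are derived from this incorrect expression, so the error originates in Step 2.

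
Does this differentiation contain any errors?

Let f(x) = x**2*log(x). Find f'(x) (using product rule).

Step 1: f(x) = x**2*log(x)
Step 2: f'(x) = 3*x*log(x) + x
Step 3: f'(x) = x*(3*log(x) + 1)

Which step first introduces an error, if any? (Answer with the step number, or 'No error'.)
Step 2

Step 2 is incorrect due to a wrong coefficient.
The step shows: 3*x*log(x) + x
The correct value should be: 2*x*log(x) + x

Explanation: The coefficient 2 was incorrectly written as 3: the term 2*x*log(x) was incorrectly written as 3*x*log(x)
The later steps are derived from this incorrect expression, so the error originates in Step 2.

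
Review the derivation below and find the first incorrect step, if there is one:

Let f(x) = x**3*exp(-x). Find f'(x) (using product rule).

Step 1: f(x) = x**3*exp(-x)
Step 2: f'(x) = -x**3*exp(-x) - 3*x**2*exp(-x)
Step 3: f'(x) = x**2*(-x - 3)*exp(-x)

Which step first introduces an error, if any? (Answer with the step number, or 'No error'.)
Step 2

Step 2 is incorrect due to a sign flip.
The step shows: -x**3*exp(-x) - 3*x**2*exp(-x)
The correct value should be: -x**3*exp(-x) + 3*x**2*exp(-x)

Explanation: The sign of one term was flipped: the term 3*x**2*exp(-x) was incorrectly written as -3*x**2*exp(-x)
The later steps are derived from this incorrect expression, so the error originates in Step 2.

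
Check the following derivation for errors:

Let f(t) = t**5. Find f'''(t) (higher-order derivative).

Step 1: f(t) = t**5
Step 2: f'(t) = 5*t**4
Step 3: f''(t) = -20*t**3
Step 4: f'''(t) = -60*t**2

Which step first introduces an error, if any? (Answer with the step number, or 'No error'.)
Step 3

Step 3 is incorrect due to a sign flip.
The step shows: -20*t**3
The correct value should be: 20*t**3

Explanation: The sign of the whole expression was flipped: the term 20*t**3 was incorrectly written as -20*t**3
The later steps are derived from this incorrect expression, so the error originates in Step 3.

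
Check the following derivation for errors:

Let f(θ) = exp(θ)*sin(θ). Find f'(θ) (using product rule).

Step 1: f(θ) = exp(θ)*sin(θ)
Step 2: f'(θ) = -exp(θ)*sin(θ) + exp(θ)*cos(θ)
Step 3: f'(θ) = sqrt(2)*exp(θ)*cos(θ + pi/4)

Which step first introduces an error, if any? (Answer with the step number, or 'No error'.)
Step 2

Step 2 is incorrect due to a sign flip.
The step shows: -exp(θ)*sin(θ) + exp(θ)*cos(θ)
The correct value should be: exp(θ)*sin(θ) + exp(θ)*cos(θ)

Explanation: The sign of one term was flipped: the term exp(θ)*sin(θ) was incorrectly written as -exp(θ)*sin(θ)
The later steps are derived from this incorrect expression, so the error originates in Step 2.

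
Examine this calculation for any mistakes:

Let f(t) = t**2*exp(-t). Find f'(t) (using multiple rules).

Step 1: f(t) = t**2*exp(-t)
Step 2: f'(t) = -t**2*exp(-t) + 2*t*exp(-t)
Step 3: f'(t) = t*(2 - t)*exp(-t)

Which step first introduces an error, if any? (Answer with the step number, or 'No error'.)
No error

All steps in this derivation are correct.
The final answer f'(t) = t*(2 - t)*exp(-t) is valid.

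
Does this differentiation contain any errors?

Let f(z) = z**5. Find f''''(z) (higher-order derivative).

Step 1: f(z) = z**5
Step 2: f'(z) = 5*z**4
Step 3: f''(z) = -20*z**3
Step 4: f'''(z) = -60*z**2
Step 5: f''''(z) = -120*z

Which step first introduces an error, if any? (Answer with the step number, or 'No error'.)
Step 3

Step 3 is incorrect due to a sign flip.
The step shows: -20*z**3
The correct value should be: 20*z**3

Explanation: The sign of the whole expression was flipped: the term 20*z**3 was incorrectly written as -20*z**3
The later steps are derived from this incorrect expression, so the error originates in Step 3.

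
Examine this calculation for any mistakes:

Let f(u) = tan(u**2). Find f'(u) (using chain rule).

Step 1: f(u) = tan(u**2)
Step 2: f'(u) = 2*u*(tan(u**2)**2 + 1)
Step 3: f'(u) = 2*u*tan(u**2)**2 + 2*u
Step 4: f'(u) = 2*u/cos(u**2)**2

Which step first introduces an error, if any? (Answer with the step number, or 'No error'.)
No error

All steps in this derivation are correct.
The final answer f'(u) = 2*u/cos(u**2)**2 is valid.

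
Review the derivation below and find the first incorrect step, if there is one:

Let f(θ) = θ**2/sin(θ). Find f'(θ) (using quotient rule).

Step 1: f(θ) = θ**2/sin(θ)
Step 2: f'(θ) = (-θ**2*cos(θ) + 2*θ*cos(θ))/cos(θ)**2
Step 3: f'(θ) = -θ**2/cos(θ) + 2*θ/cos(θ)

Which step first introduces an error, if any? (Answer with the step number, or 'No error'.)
Step 2

Step 2 is incorrect due to a wrong trig function.
The step shows: (-θ**2*cos(θ) + 2*θ*cos(θ))/cos(θ)**2
The correct value should be: (-θ**2*cos(θ) + 2*θ*sin(θ))/sin(θ)**2

Explanation: sin(θ) was incorrectly written as cos(θ): the term (-θ**2*cos(θ) + 2*θ*sin(θ))/sin(θ)**2 was incorrectly written as (-θ**2*cos(θ) + 2*θ*cos(θ))/cos(θ)**2
The later steps are derived from this incorrect expression, so the error originates in Step 2.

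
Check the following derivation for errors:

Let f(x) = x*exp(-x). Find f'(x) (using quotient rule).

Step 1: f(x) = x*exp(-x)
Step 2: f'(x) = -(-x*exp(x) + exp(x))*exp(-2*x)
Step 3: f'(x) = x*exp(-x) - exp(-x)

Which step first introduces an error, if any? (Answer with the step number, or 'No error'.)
Step 2

Step 2 is incorrect due to a sign flip.
The step shows: -(-x*exp(x) + exp(x))*exp(-2*x)
The correct value should be: (-x*exp(x) + exp(x))*exp(-2*x)

Explanation: The sign of the whole expression was flipped: the term (-x*exp(x) + exp(x))*exp(-2*x) was incorrectly written as -(-x*exp(x) + exp(x))*exp(-2*x)
The later steps are derived from this incorrect expression, so the error originates in Step 2.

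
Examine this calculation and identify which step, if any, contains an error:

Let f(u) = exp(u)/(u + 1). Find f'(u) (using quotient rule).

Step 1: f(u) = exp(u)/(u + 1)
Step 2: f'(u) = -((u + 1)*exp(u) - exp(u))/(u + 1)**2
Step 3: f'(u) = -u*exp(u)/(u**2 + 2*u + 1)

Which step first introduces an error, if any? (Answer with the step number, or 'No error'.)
Step 2

Step 2 is incorrect due to a sign flip.
The step shows: -((u + 1)*exp(u) - exp(u))/(u + 1)**2
The correct value should be: ((u + 1)*exp(u) - exp(u))/(u + 1)**2

Explanation: The sign of the whole expression was flipped: the term ((u + 1)*exp(u) - exp(u))/(u + 1)**2 was incorrectly written as -((u + 1)*exp(u) - exp(u))/(u + 1)**2
The later steps are derived from this incorrect expression, so the error originates in Step 2.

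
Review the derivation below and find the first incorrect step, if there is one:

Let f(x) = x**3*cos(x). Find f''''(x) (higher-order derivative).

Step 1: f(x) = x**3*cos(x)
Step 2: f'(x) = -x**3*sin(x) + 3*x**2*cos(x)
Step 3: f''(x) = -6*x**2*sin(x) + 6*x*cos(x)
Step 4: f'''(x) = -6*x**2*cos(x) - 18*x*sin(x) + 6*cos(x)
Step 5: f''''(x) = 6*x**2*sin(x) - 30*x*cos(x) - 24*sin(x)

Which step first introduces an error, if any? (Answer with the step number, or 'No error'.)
Step 3

Step 3 is incorrect due to a dropped term.
The step shows: -6*x**2*sin(x) + 6*x*cos(x)
The correct value should be: -x**3*cos(x) - 6*x**2*sin(x) + 6*x*cos(x)

Explanation: A term was dropped: the term -x**3*cos(x) was incorrectly omitted
The later steps are derived from this incorrect expression, so the error originates in Step 3.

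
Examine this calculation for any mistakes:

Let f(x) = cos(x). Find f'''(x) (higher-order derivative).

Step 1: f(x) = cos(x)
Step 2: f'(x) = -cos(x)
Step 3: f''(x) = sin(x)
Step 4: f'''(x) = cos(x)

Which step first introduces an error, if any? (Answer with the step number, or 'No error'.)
Step 2

Step 2 is incorrect due to a wrong trig function.
The step shows: -cos(x)
The correct value should be: -sin(x)

Explanation: sin(x) was incorrectly written as cos(x): the term -sin(x) was incorrectly written as -cos(x)
The later steps are derived from this incorrect expression, so the error originates in Step 2.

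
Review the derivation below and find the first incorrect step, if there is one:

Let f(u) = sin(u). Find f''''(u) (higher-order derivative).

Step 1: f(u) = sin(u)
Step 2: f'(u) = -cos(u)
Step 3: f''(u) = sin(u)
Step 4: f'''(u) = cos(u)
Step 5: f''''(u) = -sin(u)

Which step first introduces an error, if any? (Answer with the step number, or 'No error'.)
Step 2

Step 2 is incorrect due to a sign flip.
The step shows: -cos(u)
The correct value should be: cos(u)

Explanation: The sign of the whole expression was flipped: the term cos(u) was incorrectly written as -cos(u)
The later steps are derived from this incorrect expression, so the error originates in Step 2.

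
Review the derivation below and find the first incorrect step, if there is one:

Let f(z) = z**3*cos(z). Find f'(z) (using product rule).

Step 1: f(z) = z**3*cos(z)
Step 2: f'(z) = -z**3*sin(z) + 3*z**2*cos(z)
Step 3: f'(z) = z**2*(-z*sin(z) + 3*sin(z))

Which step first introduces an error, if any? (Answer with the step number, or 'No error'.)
Step 3

Step 3 is incorrect due to a wrong trig function.
The step shows: z**2*(-z*sin(z) + 3*sin(z))
The correct value should be: z**2*(-z*sin(z) + 3*cos(z))

Explanation: cos(z) was incorrectly written as sin(z): the term z**2*(-z*sin(z) + 3*cos(z)) was incorrectly written as z**2*(-z*sin(z) + 3*sin(z))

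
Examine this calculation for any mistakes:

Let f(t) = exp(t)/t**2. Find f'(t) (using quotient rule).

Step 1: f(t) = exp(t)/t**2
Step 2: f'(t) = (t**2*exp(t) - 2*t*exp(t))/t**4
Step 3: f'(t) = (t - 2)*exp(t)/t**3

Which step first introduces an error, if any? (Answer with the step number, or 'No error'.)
No error

All steps in this derivation are correct.
The final answer f'(t) = (t - 2)*exp(t)/t**3 is valid.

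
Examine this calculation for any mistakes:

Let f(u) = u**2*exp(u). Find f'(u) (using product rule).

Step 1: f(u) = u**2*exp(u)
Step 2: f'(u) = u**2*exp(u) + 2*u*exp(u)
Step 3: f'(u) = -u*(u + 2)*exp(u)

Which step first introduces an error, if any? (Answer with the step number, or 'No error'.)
Step 3

Step 3 is incorrect due to a sign flip.
The step shows: -u*(u + 2)*exp(u)
The correct value should be: u*(u + 2)*exp(u)

Explanation: The sign of the whole expression was flipped: the term u*(u + 2)*exp(u) was incorrectly written as -u*(u + 2)*exp(u)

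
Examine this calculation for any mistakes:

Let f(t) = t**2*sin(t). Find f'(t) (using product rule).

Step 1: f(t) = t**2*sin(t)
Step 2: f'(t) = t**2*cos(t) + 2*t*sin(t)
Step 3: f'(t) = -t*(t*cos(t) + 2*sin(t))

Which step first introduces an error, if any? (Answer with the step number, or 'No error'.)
Step 3

Step 3 is incorrect due to a sign flip.
The step shows: -t*(t*cos(t) + 2*sin(t))
The correct value should be: t*(t*cos(t) + 2*sin(t))

Explanation: The sign of the whole expression was flipped: the term t*(t*cos(t) + 2*sin(t)) was incorrectly written as -t*(t*cos(t) + 2*sin(t))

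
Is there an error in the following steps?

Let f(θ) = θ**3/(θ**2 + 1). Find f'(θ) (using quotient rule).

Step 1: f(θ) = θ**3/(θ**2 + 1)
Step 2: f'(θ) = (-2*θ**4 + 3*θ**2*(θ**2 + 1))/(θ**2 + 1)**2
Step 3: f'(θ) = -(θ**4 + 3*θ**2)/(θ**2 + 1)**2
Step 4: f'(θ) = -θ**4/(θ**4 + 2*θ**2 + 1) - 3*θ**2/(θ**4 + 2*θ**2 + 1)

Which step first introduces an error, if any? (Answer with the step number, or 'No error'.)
Step 3

Step 3 is incorrect due to a sign flip.
The step shows: -(θ**4 + 3*θ**2)/(θ**2 + 1)**2
The correct value should be: (θ**4 + 3*θ**2)/(θ**2 + 1)**2

Explanation: The sign of the whole expression was flipped: the term (θ**4 + 3*θ**2)/(θ**2 + 1)**2 was incorrectly written as -(θ**4 + 3*θ**2)/(θ**2 + 1)**2
The later steps are derived from this incorrect expression, so the error originates in Step 3.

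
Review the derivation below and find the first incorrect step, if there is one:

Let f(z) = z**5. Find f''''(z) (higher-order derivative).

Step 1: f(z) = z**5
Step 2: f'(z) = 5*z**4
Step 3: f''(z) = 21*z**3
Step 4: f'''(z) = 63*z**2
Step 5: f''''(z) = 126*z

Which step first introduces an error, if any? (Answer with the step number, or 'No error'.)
Step 3

Step 3 is incorrect due to a wrong coefficient.
The step shows: 21*z**3
The correct value should be: 20*z**3

Explanation: The coefficient 20 was incorrectly written as 21: the term 20*z**3 was incorrectly written as 21*z**3
The later steps are derived from this incorrect expression, so the error originates in Step 3.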